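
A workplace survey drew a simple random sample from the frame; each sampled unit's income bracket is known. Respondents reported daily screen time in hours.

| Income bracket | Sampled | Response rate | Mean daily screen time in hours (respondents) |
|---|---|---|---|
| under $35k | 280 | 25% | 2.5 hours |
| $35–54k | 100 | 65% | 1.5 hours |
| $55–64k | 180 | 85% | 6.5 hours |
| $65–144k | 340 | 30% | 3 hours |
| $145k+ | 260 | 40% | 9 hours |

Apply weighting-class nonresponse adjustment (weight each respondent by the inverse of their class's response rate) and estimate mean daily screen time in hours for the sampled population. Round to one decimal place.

Weighting each respondent by the inverse class response rate inflates each class back to its sampled size, so the class weight is n_sampled:
  under $35k: 280 × 2.5 = 700
  $35–54k: 100 × 1.5 = 150
  $55–64k: 180 × 6.5 = 1170
  $65–144k: 340 × 3 = 1020
  $145k+: 260 × 9 = 2340
Adjusted estimate = 5380 / 1,160 = 4.63793 → 4.6.

4.6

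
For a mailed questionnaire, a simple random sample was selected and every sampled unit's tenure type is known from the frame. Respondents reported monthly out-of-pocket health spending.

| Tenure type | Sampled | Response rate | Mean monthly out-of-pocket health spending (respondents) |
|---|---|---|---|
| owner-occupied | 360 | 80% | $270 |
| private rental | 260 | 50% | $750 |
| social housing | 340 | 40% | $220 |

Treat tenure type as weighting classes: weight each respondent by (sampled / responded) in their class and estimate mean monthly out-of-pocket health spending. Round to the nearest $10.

$380

Weighting each respondent by the inverse class response rate inflates each class back to its sampled size, so the class weight is n_sampled:
  owner-occupied: 360 × 270 = 97,200
  private rental: 260 × 750 = 195,000
  social housing: 340 × 220 = 74,800
Adjusted estimate = 367,000 / 960 = 382.292 → $380.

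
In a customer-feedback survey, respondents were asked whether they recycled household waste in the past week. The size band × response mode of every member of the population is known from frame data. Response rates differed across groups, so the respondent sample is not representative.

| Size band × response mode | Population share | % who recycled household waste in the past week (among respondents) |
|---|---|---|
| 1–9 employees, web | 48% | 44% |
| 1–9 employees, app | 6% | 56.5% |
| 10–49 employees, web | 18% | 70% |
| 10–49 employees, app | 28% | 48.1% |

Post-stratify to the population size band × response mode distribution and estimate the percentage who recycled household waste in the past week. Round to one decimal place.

Each cell contributes population-share × respondent value:
  1–9 employees, web: 0.48 × 44 = 21.12
  1–9 employees, app: 0.06 × 56.5 = 3.39
  10–49 employees, web: 0.18 × 70 = 12.6
  10–49 employees, app: 0.28 × 48.1 = 13.468
Post-stratified estimate = 50.578 → 50.6%.

50.6%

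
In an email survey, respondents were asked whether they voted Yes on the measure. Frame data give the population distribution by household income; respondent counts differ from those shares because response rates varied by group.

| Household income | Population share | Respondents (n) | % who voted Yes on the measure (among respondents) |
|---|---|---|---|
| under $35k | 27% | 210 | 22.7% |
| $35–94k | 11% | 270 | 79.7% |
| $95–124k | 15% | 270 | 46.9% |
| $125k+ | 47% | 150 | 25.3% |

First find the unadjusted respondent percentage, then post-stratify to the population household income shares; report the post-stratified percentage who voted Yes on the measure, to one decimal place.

33.8%

Without adjustment, the pooled respondent share is:
  (210/900)×22.7 + (270/900)×79.7 + (270/900)×46.9 + (150/900)×25.3 = 47.4933%
Reweighting by population household income shares:
  0.27×22.7 + 0.11×79.7 + 0.15×46.9 + 0.47×25.3 = 33.822%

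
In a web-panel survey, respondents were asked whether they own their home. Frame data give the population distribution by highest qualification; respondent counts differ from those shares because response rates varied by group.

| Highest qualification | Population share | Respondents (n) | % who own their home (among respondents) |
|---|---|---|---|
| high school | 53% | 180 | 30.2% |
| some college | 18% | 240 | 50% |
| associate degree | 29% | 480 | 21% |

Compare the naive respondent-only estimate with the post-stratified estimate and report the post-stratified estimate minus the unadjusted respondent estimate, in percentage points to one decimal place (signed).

Naive respondent-only estimate (weights = respondent counts):
  (180/900)×30.2 + (240/900)×50 + (480/900)×21 = 30.5733%
Post-stratified estimate weights by population shares:
  0.53×30.2 + 0.18×50 + 0.29×21 = 31.096%
Difference = 31.096 − 30.5733 = 0.5227 pp.

+0.5 percentage points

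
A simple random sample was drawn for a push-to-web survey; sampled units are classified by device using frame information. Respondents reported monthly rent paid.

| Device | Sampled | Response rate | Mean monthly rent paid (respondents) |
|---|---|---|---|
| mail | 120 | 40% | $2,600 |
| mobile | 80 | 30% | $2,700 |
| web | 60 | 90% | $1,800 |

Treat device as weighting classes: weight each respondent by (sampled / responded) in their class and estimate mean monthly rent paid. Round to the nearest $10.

$2,450

Inverse-response-rate weighting restores each class to its sampled count, so class totals weight by n_sampled:
  mail: 120 × 2600 = 312,000
  mobile: 80 × 2700 = 216,000
  web: 60 × 1800 = 108,000
Adjusted estimate = 636,000 / 260 = 2446.15 → $2,450.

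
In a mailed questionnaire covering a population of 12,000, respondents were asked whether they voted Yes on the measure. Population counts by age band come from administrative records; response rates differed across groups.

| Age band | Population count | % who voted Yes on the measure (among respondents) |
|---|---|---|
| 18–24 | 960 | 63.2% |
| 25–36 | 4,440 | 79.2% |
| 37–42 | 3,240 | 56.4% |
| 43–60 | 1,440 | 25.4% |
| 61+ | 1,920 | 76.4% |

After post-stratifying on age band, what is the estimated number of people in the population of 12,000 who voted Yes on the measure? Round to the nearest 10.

7,780

Each cell contributes its population count × the respondent rate:
  18–24: 960 × 63.2% = 606.72
  25–36: 4,440 × 79.2% = 3516.48
  37–42: 3,240 × 56.4% = 1827.36
  43–60: 1,440 × 25.4% = 365.76
  61+: 1,920 × 76.4% = 1466.88
Estimated total = 7783.2 → 7,780.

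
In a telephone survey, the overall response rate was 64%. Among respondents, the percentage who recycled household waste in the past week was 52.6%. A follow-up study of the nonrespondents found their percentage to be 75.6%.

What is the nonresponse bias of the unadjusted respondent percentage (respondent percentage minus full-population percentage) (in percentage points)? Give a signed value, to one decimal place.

Nonresponse fraction = 1 − 0.64 = 0.36.
Bias = (nonresponse fraction) × (respondent percentage − nonrespondent percentage)
     = 0.36 × (52.6 − 75.6) = 0.36 × -23 = -8.28.

-8.3 percentage points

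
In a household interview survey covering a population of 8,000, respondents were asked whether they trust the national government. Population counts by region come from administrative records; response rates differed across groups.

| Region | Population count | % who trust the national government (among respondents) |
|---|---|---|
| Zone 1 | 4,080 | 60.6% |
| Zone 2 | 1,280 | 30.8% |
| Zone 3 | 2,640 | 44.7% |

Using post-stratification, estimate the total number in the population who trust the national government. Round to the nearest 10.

Estimated count per cell = population count × respondent percentage:
  Zone 1: 4,080 × 60.6% = 2472.48
  Zone 2: 1,280 × 30.8% = 394.24
  Zone 3: 2,640 × 44.7% = 1180.08
Estimated total = 4046.8 → 4,050.

4,050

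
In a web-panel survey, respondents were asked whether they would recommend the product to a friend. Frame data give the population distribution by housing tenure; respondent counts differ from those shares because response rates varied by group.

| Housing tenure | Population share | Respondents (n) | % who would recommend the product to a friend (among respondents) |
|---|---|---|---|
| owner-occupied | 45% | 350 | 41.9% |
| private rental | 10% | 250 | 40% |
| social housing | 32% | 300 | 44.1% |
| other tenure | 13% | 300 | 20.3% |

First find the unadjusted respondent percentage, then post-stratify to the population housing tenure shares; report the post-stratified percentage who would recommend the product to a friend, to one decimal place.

Without adjustment, the pooled respondent share is:
  (350/1200)×41.9 + (250/1200)×40 + (300/1200)×44.1 + (300/1200)×20.3 = 36.6542%
Post-stratified estimate weights by population shares:
  0.45×41.9 + 0.1×40 + 0.32×44.1 + 0.13×20.3 = 39.606%

39.6%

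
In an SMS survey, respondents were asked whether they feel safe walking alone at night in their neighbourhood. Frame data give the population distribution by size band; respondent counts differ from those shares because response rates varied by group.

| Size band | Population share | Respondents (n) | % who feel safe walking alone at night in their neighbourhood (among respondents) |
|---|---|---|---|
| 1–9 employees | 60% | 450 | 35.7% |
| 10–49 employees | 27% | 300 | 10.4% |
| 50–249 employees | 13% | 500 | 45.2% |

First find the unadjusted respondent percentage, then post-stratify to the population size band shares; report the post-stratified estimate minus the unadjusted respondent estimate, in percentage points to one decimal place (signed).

Unadjusted (pooled respondent) estimate weights by respondent counts:
  (450/1250)×35.7 + (300/1250)×10.4 + (500/1250)×45.2 = 33.428%
Post-stratifying to population shares instead:
  0.6×35.7 + 0.27×10.4 + 0.13×45.2 = 30.104%
Difference = 30.104 − 33.428 = -3.324 pp.

-3.3 percentage points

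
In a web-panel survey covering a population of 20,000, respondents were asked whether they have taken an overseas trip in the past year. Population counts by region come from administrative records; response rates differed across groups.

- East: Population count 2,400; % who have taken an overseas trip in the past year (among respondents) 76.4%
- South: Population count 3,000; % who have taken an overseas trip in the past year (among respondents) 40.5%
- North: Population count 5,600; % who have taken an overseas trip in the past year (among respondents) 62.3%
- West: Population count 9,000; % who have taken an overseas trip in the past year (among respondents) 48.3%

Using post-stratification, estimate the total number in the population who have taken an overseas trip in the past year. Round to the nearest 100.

10,900

Apply each group's respondent rate to its population count:
  East: 2,400 × 76.4% = 1833.6
  South: 3,000 × 40.5% = 1215
  North: 5,600 × 62.3% = 3488.8
  West: 9,000 × 48.3% = 4347
Estimated total = 10884.4 → 10,900.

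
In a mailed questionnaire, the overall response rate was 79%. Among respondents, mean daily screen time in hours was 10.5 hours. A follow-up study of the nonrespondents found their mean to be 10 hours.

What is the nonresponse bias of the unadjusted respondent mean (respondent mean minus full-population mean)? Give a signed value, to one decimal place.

+0.1

Nonresponse fraction = 1 − 0.79 = 0.21.
Bias = (nonresponse fraction) × (respondent mean − nonrespondent mean)
     = 0.21 × (10.5 − 10) = 0.21 × 0.5 = 0.105.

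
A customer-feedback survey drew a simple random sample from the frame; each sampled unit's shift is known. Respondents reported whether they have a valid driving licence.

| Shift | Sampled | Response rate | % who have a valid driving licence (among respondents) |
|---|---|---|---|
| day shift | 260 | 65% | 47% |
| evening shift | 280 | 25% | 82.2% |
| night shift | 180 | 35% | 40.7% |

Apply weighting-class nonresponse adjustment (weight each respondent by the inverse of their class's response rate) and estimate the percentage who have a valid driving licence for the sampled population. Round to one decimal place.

Inverse-response-rate weighting restores each class to its sampled count, so class totals weight by n_sampled:
  day shift: 260 × 47 = 12,220
  evening shift: 280 × 82.2 = 23,016
  night shift: 180 × 40.7 = 7326
Adjusted estimate = 42,562 / 720 = 59.1139 → 59.1%.

59.1%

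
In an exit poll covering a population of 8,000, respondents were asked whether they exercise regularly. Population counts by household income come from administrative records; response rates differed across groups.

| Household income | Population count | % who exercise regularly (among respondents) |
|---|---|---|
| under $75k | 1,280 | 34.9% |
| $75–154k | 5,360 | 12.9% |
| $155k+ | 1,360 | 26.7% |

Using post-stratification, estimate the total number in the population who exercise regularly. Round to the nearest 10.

Apply each group's respondent rate to its population count:
  under $75k: 1,280 × 34.9% = 446.72
  $75–154k: 5,360 × 12.9% = 691.44
  $155k+: 1,360 × 26.7% = 363.12
Estimated total = 1501.28 → 1,500.

1,500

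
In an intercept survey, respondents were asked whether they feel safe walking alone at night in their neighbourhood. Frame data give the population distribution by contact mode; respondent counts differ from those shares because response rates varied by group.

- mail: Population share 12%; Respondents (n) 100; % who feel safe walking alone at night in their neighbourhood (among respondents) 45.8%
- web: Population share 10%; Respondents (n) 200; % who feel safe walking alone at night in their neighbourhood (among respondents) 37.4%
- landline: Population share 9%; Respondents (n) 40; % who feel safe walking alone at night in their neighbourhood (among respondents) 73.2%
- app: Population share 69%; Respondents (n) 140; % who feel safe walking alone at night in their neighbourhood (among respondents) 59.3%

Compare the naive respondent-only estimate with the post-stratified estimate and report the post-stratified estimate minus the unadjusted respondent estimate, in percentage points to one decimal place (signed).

Naive respondent-only estimate (weights = respondent counts):
  (100/480)×45.8 + (200/480)×37.4 + (40/480)×73.2 + (140/480)×59.3 = 48.5208%
Post-stratifying to population shares instead:
  0.12×45.8 + 0.1×37.4 + 0.09×73.2 + 0.69×59.3 = 56.741%
Difference = 56.741 − 48.5208 = 8.2202 pp.

+8.2 percentage points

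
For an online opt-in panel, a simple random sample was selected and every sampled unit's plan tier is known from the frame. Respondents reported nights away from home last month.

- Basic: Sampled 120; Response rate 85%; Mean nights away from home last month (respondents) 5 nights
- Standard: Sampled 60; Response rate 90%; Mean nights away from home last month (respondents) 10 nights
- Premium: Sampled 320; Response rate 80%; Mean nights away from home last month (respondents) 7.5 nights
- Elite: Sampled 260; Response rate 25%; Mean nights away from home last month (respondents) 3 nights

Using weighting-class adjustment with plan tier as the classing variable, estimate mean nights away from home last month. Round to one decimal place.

Weighting each respondent by the inverse class response rate inflates each class back to its sampled size, so the class weight is n_sampled:
  Basic: 120 × 5 = 600
  Standard: 60 × 10 = 600
  Premium: 320 × 7.5 = 2400
  Elite: 260 × 3 = 780
Adjusted estimate = 4380 / 760 = 5.76316 → 5.8.

5.8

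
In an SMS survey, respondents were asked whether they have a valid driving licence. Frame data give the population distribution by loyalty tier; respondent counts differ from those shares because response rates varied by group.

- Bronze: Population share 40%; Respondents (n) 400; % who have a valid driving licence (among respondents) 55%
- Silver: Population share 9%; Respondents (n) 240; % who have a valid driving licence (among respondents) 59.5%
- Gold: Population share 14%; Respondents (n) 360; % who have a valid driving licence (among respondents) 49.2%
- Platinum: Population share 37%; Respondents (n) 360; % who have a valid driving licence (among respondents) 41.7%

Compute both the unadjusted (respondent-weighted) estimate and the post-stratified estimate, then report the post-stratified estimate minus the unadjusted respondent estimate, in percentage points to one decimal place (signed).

Naive respondent-only estimate (weights = respondent counts):
  (400/1360)×55 + (240/1360)×59.5 + (360/1360)×49.2 + (360/1360)×41.7 = 50.7382%
Post-stratifying to population shares instead:
  0.4×55 + 0.09×59.5 + 0.14×49.2 + 0.37×41.7 = 49.672%
Difference = 49.672 − 50.7382 = -1.0662 pp.

-1.1 percentage points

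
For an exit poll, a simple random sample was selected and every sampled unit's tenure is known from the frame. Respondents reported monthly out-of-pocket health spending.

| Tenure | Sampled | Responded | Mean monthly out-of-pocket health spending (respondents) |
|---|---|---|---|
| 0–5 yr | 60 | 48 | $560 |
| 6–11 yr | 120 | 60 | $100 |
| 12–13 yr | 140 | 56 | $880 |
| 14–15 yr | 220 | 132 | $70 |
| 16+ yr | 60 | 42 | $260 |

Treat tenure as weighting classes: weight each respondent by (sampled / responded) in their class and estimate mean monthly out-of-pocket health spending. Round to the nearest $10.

Response rates by class: 0–5 yr 48/60 = 80%, 6–11 yr 60/120 = 50%, 12–13 yr 56/140 = 40%, 14–15 yr 132/220 = 60%, 16+ yr 42/60 = 70%.
Inverse-response-rate weighting restores each class to its sampled count, so class totals weight by n_sampled:
  0–5 yr: 60 × 560 = 33,600
  6–11 yr: 120 × 100 = 12,000
  12–13 yr: 140 × 880 = 123,200
  14–15 yr: 220 × 70 = 15,400
  16+ yr: 60 × 260 = 15,600
Adjusted estimate = 199,800 / 600 = 333 → $330.

$330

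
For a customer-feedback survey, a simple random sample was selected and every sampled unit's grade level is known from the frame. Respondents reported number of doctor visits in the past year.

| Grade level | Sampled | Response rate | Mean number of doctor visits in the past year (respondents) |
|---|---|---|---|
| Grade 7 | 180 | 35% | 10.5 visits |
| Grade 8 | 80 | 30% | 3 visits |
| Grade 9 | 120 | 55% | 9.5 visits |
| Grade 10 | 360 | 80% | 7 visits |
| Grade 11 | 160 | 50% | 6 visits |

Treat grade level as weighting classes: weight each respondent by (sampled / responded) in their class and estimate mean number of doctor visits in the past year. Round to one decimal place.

Weighting each respondent by the inverse class response rate inflates each class back to its sampled size, so the class weight is n_sampled:
  Grade 7: 180 × 10.5 = 1890
  Grade 8: 80 × 3 = 240
  Grade 9: 120 × 9.5 = 1140
  Grade 10: 360 × 7 = 2520
  Grade 11: 160 × 6 = 960
Adjusted estimate = 6750 / 900 = 7.5 → 7.5.

7.5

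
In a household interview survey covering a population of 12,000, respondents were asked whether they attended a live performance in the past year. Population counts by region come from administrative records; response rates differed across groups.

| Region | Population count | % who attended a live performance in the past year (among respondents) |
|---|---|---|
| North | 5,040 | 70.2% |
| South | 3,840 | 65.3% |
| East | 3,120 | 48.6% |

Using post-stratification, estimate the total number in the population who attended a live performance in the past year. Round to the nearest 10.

Each cell contributes its population count × the respondent rate:
  North: 5,040 × 70.2% = 3538.08
  South: 3,840 × 65.3% = 2507.52
  East: 3,120 × 48.6% = 1516.32
Estimated total = 7561.92 → 7,560.

7,560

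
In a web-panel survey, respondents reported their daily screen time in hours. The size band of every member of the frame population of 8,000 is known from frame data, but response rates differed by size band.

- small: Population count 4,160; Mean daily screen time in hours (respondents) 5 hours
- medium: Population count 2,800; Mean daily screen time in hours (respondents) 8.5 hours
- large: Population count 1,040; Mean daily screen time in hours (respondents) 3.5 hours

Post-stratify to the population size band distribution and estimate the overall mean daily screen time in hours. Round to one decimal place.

6.0

Weight each group's respondent value by its population share:
  small: (4,160/8,000) × 5 = 2.6
  medium: (2,800/8,000) × 8.5 = 2.975
  large: (1,040/8,000) × 3.5 = 0.455
Post-stratified estimate = 6.03 → 6.0.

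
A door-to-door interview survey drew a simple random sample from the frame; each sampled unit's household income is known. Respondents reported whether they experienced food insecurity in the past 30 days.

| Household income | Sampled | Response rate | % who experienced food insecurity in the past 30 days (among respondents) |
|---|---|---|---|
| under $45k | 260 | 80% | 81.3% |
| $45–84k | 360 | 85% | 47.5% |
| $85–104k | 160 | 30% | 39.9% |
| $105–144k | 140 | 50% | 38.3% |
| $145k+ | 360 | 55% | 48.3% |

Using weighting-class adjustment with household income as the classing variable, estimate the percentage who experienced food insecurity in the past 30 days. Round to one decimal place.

52.6%

Inverse-response-rate weighting restores each class to its sampled count, so class totals weight by n_sampled:
  under $45k: 260 × 81.3 = 21,138
  $45–84k: 360 × 47.5 = 17,100
  $85–104k: 160 × 39.9 = 6384
  $105–144k: 140 × 38.3 = 5362
  $145k+: 360 × 48.3 = 17,388
Adjusted estimate = 67,372 / 1,280 = 52.6344 → 52.6%.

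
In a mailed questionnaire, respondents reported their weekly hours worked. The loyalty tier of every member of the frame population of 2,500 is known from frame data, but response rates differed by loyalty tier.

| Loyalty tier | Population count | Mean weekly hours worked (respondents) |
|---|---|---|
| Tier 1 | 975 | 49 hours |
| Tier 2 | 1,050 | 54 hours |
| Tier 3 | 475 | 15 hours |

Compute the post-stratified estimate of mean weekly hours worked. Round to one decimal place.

Post-stratification weights by population share, not respondent share:
  Tier 1: (975/2,500) × 49 = 19.11
  Tier 2: (1,050/2,500) × 54 = 22.68
  Tier 3: (475/2,500) × 15 = 2.85
Post-stratified estimate = 44.64 → 44.6.

44.6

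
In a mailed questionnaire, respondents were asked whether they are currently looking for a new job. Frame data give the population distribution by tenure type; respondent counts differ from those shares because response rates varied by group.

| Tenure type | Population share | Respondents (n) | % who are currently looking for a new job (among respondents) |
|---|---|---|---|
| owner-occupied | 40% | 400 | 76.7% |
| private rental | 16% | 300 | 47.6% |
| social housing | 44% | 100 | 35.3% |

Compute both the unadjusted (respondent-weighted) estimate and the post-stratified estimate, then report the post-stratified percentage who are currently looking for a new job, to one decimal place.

Without adjustment, the pooled respondent share is:
  (400/800)×76.7 + (300/800)×47.6 + (100/800)×35.3 = 60.6125%
Post-stratifying to population shares instead:
  0.4×76.7 + 0.16×47.6 + 0.44×35.3 = 53.828%

53.8%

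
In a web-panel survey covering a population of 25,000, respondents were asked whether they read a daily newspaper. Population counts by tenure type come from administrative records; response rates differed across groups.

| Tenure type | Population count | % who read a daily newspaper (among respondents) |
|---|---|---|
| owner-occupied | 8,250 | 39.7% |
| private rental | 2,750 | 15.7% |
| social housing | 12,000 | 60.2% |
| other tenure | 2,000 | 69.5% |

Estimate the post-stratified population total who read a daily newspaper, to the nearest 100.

Estimated count per cell = population count × respondent percentage:
  owner-occupied: 8,250 × 39.7% = 3275.25
  private rental: 2,750 × 15.7% = 431.75
  social housing: 12,000 × 60.2% = 7224
  other tenure: 2,000 × 69.5% = 1390
Estimated total = 12,321 → 12,300.

12,300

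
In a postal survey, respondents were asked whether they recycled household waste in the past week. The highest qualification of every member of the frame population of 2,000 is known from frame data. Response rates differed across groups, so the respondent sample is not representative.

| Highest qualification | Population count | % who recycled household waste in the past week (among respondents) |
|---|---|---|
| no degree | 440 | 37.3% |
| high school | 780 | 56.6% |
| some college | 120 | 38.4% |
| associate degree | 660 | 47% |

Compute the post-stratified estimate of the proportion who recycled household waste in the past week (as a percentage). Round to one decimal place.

48.1%

Weight each group's respondent value by its population share:
  no degree: (440/2,000) × 37.3 = 8.206
  high school: (780/2,000) × 56.6 = 22.074
  some college: (120/2,000) × 38.4 = 2.304
  associate degree: (660/2,000) × 47 = 15.51
Post-stratified estimate = 48.094 → 48.1%.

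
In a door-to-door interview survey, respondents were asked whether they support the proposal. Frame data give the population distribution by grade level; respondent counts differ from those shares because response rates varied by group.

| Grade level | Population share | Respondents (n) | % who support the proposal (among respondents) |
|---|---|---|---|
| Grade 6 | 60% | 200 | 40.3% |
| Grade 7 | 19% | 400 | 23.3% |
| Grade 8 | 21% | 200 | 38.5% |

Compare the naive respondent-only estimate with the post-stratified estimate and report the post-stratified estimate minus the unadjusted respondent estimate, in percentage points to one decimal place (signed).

+5.3 percentage points

Unadjusted (pooled respondent) estimate weights by respondent counts:
  (200/800)×40.3 + (400/800)×23.3 + (200/800)×38.5 = 31.35%
Reweighting by population grade level shares:
  0.6×40.3 + 0.19×23.3 + 0.21×38.5 = 36.692%
Difference = 36.692 − 31.35 = 5.342 pp.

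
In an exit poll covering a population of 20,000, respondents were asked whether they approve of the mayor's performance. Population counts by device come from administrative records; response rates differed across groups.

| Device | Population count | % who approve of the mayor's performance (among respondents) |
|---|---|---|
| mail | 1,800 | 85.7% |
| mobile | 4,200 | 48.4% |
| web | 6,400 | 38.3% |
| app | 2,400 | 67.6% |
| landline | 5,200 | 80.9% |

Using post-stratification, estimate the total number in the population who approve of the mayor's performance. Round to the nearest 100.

Estimated count per cell = population count × respondent percentage:
  mail: 1,800 × 85.7% = 1542.6
  mobile: 4,200 × 48.4% = 2032.8
  web: 6,400 × 38.3% = 2451.2
  app: 2,400 × 67.6% = 1622.4
  landline: 5,200 × 80.9% = 4206.8
Estimated total = 11855.8 → 11,900.

11,900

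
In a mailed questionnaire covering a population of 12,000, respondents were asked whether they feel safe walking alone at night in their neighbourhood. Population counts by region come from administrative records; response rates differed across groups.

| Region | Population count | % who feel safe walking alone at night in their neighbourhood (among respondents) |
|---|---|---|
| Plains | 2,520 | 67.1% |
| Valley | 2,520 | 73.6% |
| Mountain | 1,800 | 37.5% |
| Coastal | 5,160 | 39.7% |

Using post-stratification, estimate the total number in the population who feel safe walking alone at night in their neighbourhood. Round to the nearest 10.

6,270

Each cell contributes its population count × the respondent rate:
  Plains: 2,520 × 67.1% = 1690.92
  Valley: 2,520 × 73.6% = 1854.72
  Mountain: 1,800 × 37.5% = 675
  Coastal: 5,160 × 39.7% = 2048.52
Estimated total = 6269.16 → 6,270.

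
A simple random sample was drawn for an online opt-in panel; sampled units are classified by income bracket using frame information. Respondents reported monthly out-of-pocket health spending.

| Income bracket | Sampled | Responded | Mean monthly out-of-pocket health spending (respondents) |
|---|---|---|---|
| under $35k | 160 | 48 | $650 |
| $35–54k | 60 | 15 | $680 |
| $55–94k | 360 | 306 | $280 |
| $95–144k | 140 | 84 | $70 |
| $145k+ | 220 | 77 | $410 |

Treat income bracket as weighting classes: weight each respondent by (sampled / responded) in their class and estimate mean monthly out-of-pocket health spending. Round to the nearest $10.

$370

Class response rates: under $35k 48/160 = 30%, $35–54k 15/60 = 25%, $55–94k 306/360 = 85%, $95–144k 84/140 = 60%, $145k+ 77/220 = 35%.
With weight = n_sampled/n_responded per class, the weighted class total is n_sampled:
  under $35k: 160 × 650 = 104,000
  $35–54k: 60 × 680 = 40,800
  $55–94k: 360 × 280 = 100,800
  $95–144k: 140 × 70 = 9800
  $145k+: 220 × 410 = 90,200
Adjusted estimate = 345,600 / 940 = 367.66 → $370.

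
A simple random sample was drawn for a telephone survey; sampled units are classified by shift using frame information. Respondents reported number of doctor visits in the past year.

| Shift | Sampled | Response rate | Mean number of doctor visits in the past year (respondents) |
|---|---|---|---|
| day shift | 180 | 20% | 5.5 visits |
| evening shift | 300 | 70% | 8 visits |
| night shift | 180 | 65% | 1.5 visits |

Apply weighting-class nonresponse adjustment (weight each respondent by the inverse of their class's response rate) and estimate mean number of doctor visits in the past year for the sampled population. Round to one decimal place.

With weight = n_sampled/n_responded per class, the weighted class total is n_sampled:
  day shift: 180 × 5.5 = 990
  evening shift: 300 × 8 = 2400
  night shift: 180 × 1.5 = 270
Adjusted estimate = 3660 / 660 = 5.54545 → 5.5.

5.5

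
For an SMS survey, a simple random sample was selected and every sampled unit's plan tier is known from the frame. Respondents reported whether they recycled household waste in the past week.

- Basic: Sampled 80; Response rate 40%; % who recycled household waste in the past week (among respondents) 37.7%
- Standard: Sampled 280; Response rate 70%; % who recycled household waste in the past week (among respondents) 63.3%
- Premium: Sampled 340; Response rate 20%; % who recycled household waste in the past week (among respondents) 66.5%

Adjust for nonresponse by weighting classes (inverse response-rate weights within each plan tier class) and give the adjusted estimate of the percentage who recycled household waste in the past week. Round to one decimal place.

61.9%

With weight = n_sampled/n_responded per class, the weighted class total is n_sampled:
  Basic: 80 × 37.7 = 3016
  Standard: 280 × 63.3 = 17,724
  Premium: 340 × 66.5 = 22,610
Adjusted estimate = 43,350 / 700 = 61.9286 → 61.9%.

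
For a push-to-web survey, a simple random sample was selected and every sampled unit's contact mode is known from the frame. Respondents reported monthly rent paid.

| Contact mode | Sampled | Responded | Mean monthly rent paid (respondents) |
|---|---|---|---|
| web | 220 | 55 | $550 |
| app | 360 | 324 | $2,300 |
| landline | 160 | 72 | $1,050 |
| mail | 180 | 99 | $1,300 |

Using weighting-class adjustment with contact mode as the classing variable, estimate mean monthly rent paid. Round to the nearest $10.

$1,470

Class response rates: web 55/220 = 25%, app 324/360 = 90%, landline 72/160 = 45%, mail 99/180 = 55%.
With weight = n_sampled/n_responded per class, the weighted class total is n_sampled:
  web: 220 × 550 = 121,000
  app: 360 × 2300 = 828,000
  landline: 160 × 1050 = 168,000
  mail: 180 × 1300 = 234,000
Adjusted estimate = 1,351,000 / 920 = 1468.48 → $1,470.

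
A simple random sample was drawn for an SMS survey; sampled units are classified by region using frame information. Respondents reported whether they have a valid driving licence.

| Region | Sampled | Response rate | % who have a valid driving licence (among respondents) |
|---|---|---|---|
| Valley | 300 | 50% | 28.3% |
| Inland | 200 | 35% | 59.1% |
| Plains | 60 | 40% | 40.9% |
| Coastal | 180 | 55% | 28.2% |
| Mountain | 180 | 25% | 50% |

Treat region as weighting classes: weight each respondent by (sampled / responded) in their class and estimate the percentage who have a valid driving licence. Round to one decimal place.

40.0%

Each respondent's weight = sampled/responded in their class; summing within a class gives n_sampled, so:
  Valley: 300 × 28.3 = 8490
  Inland: 200 × 59.1 = 11,820
  Plains: 60 × 40.9 = 2454
  Coastal: 180 × 28.2 = 5076
  Mountain: 180 × 50 = 9000
Adjusted estimate = 36,840 / 920 = 40.0435 → 40.0%.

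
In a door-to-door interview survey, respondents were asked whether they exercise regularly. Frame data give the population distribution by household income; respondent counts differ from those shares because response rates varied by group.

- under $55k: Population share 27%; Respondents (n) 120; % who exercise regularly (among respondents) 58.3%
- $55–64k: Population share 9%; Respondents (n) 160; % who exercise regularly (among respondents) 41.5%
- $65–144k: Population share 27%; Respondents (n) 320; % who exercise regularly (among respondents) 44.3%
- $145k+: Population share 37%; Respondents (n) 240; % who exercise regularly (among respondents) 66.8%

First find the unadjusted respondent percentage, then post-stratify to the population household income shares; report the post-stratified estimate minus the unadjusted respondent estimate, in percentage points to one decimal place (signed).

+4.0 percentage points

Without adjustment, the pooled respondent share is:
  (120/840)×58.3 + (160/840)×41.5 + (320/840)×44.3 + (240/840)×66.8 = 52.1952%
Post-stratifying to population shares instead:
  0.27×58.3 + 0.09×41.5 + 0.27×44.3 + 0.37×66.8 = 56.153%
Difference = 56.153 − 52.1952 = 3.9578 pp.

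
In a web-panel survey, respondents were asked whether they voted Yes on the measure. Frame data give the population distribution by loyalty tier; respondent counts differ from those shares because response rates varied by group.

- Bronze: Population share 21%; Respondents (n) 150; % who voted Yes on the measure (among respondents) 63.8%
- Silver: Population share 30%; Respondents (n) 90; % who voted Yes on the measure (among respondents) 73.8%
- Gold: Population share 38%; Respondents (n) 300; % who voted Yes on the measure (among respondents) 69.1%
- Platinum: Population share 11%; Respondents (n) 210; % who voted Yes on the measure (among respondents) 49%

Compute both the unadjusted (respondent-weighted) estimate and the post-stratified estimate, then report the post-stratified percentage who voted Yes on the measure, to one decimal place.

Naive respondent-only estimate (weights = respondent counts):
  (150/750)×63.8 + (90/750)×73.8 + (300/750)×69.1 + (210/750)×49 = 62.976%
Post-stratifying to population shares instead:
  0.21×63.8 + 0.3×73.8 + 0.38×69.1 + 0.11×49 = 67.186%

67.2%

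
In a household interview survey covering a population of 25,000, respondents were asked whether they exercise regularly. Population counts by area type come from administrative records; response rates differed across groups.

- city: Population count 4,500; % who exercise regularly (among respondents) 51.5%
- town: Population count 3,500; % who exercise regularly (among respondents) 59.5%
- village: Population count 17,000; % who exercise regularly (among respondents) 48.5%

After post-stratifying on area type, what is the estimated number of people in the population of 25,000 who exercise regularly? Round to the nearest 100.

12,600

Apply each group's respondent rate to its population count:
  city: 4,500 × 51.5% = 2317.5
  town: 3,500 × 59.5% = 2082.5
  village: 17,000 × 48.5% = 8245
Estimated total = 12,645 → 12,600.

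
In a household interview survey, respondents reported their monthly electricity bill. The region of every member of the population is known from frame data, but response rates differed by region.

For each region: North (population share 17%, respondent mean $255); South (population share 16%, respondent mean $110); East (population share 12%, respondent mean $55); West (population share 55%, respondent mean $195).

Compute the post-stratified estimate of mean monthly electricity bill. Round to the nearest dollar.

$175

Post-stratification weights by population share, not respondent share:
  North: 0.17 × 255 = 43.35
  South: 0.16 × 110 = 17.6
  East: 0.12 × 55 = 6.6
  West: 0.55 × 195 = 107.25
Post-stratified estimate = 174.8 → $175.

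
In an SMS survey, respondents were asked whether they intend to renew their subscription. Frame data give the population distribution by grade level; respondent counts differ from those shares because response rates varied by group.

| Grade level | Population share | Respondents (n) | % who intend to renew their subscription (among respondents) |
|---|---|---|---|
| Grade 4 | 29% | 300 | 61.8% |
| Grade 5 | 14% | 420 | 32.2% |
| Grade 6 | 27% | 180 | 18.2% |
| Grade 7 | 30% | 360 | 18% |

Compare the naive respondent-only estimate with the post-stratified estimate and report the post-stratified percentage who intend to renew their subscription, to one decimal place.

Naive respondent-only estimate (weights = respondent counts):
  (300/1260)×61.8 + (420/1260)×32.2 + (180/1260)×18.2 + (360/1260)×18 = 33.1905%
Post-stratified estimate weights by population shares:
  0.29×61.8 + 0.14×32.2 + 0.27×18.2 + 0.3×18 = 32.744%

32.7%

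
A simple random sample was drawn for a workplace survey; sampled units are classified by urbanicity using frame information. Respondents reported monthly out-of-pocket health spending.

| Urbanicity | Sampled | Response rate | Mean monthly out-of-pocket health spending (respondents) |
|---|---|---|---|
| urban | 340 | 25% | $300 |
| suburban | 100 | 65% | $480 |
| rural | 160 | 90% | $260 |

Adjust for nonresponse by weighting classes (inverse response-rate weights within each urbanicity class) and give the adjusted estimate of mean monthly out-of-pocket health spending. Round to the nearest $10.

Each respondent's weight = sampled/responded in their class; summing within a class gives n_sampled, so:
  urban: 340 × 300 = 102,000
  suburban: 100 × 480 = 48,000
  rural: 160 × 260 = 41,600
Adjusted estimate = 191,600 / 600 = 319.333 → $320.

$320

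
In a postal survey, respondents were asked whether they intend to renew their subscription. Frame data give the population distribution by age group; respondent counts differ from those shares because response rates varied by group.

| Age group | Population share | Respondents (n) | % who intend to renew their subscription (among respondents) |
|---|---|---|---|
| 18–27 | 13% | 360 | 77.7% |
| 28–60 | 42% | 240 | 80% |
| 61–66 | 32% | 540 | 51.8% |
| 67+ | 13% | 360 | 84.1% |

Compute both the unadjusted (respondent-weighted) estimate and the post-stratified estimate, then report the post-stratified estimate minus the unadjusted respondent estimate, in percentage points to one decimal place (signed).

+0.9 percentage points

Unadjusted (pooled respondent) estimate weights by respondent counts:
  (360/1500)×77.7 + (240/1500)×80 + (540/1500)×51.8 + (360/1500)×84.1 = 70.28%
Reweighting by population age group shares:
  0.13×77.7 + 0.42×80 + 0.32×51.8 + 0.13×84.1 = 71.21%
Difference = 71.21 − 70.28 = 0.93 pp.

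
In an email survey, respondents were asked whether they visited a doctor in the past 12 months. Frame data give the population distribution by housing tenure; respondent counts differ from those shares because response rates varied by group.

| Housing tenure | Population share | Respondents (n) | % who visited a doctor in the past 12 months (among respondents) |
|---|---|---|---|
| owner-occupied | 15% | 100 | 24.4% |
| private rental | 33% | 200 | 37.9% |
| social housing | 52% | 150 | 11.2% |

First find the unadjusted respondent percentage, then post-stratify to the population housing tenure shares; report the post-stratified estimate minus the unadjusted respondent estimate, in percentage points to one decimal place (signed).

Without adjustment, the pooled respondent share is:
  (100/450)×24.4 + (200/450)×37.9 + (150/450)×11.2 = 26%
Reweighting by population housing tenure shares:
  0.15×24.4 + 0.33×37.9 + 0.52×11.2 = 21.991%
Difference = 21.991 − 26 = -4.009 pp.

-4.0 percentage points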